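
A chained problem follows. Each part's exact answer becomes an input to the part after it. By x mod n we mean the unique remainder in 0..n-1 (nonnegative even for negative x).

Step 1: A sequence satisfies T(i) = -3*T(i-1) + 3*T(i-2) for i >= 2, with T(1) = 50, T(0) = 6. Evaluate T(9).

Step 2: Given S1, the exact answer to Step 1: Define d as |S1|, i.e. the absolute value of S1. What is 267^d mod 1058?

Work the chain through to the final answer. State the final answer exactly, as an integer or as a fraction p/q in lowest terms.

Step 1: T(2) = -3*(50) + 3*(6) = -132; iterating: T(2)=-132, T(3)=546, T(4)=-2034, T(5)=7740, T(6)=-29322, T(7)=111186, T(8)=-421524, T(9)=1598130; answer 1598130
Step 2: S1 = 1598130; d = 1598130; squarings mod 1058: 267^1=267, 267^2=403, 267^4=535, 267^8=565, 267^16=767, 267^32=41, 267^64=623, 267^128=901, 267^256=315, 267^512=831, 267^1024=745, 267^2048=633, 267^4096=765, 267^8192=151, 267^16384=583, 267^32768=271, 267^65536=439, 267^131072=165, 267^262144=775, 267^524288=739, 267^1048576=193; 267^1598130 = 267^2 * 267^16 * 267^32 * 267^128 * 267^512 * 267^8192 * 267^16384 * 267^524288 * 267^1048576 = 233 (mod 1058); answer 233

233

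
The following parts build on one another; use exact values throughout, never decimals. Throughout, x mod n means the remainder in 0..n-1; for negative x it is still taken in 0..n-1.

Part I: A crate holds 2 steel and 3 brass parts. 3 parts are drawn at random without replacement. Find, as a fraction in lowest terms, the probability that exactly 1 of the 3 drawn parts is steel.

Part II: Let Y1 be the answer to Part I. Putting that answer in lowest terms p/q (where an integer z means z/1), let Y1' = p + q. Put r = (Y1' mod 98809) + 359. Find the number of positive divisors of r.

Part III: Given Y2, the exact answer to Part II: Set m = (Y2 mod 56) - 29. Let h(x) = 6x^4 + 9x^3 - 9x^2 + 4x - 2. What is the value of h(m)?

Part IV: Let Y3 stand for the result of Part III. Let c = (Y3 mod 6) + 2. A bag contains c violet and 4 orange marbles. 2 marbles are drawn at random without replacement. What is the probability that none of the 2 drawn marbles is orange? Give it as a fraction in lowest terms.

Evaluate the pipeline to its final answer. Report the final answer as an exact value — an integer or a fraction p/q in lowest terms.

1/3

Part I: total draws C(5,3) = 10; favorable C(2,1)*C(3,2) = 6; P = 3/5; answer 3/5
Part II: Y1 = 3/5; threaded value p + q = 8; r = 367; 367 is prime, so its only divisors are 1 and 367; count = 2; answer 2
Part III: Y2 = 2; m = -27; 6*(-27)^4 + 9*(-27)^3 - 9*(-27)^2 + 4*(-27)^1 - 2 = (3188646) + (-177147) + (-6561) + (-108) + (-2) = 3004828; answer 3004828
Part IV: Y3 = 3004828; c = 6; total draws C(10,2) = 45; favorable C(6,2) = 15; P = 1/3; answer 1/3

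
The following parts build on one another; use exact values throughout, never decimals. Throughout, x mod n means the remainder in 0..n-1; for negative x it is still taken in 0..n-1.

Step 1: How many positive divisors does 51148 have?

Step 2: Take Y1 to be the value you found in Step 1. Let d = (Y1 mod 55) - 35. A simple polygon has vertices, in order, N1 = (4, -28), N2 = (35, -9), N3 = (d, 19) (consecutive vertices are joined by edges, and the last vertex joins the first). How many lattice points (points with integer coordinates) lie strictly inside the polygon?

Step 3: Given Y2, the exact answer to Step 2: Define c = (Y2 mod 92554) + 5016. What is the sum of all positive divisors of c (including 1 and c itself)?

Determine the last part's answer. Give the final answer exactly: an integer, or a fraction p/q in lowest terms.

Step 1: 51148 = 2^2 * 19 * 673; number of divisors = (2+1) * (1+1) * (1+1) = 12; answer 12
Step 2: Y1 = 12; d = -23; cross terms: (4*-9 - 35*-28)=944, (35*19 - -23*-9)=458, (-23*-28 - 4*19)=568; twice the area = |1970| = 1970; area = 985; boundary points = 1 + 2 + 1 = 4; strictly interior points = area - boundary/2 + 1 = 984; answer 984
Step 3: Y2 = 984; c = 6000; 6000 = 2^4 * 3 * 5^3; sigma = (1 + 2 + 4 + 8 + 16) * (1 + 3) * (1 + 5 + 25 + 125) = 31 * 4 * 156 = 19344; answer 19344

19344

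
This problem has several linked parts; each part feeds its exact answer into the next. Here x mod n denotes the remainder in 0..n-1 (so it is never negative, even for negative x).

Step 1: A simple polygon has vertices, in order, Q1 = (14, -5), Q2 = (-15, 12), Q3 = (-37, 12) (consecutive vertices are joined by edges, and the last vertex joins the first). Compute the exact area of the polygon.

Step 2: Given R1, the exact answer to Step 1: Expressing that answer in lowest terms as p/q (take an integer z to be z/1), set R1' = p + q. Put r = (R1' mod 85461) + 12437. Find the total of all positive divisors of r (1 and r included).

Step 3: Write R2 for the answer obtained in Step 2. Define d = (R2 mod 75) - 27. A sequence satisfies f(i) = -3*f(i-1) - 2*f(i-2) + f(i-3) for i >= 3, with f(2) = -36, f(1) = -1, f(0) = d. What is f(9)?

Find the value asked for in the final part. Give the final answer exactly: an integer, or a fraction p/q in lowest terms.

Step 1: cross terms: (14*12 - -15*-5)=93, (-15*12 - -37*12)=264, (-37*-5 - 14*12)=17; twice the area = |374| = 374; area = 187; answer 187
Step 2: R1 = 187; threaded value p + q = 188; r = 12625; 12625 = 5^3 * 101; sigma = (1 + 5 + 25 + 125) * (1 + 101) = 156 * 102 = 15912; answer 15912
Step 3: R2 = 15912; d = -15; f(3) = -3*(-36) - 2*(-1) + 1*(-15) = 95; iterating: f(3)=95, f(4)=-214, f(5)=416, f(6)=-725, f(7)=1129, f(8)=-1521, f(9)=1580; answer 1580

1580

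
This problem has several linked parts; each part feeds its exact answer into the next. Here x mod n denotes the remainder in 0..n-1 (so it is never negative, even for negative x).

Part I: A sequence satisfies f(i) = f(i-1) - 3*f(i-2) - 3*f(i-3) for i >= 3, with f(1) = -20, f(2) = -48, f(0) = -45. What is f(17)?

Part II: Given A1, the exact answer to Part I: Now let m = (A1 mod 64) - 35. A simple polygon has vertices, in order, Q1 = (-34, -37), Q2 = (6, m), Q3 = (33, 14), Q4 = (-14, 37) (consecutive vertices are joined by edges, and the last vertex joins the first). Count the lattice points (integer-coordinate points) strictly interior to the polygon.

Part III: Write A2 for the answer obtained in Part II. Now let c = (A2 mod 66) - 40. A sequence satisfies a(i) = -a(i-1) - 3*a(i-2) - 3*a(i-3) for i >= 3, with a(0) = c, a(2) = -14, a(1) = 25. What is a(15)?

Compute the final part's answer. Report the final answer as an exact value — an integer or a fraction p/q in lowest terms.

-66709

Part I: f(3) = 1*(-48) - 3*(-20) - 3*(-45) = 147; iterating: f(3)=147, f(4)=351, f(5)=54, f(6)=-1440, f(7)=-2655, f(8)=1503, f(9)=13788, f(10)=17244, f(11)=-28629, f(12)=-121725, f(13)=-87570, f(14)=363492, f(15)=991377, f(16)=163611, f(17)=-3900996; answer -3900996
Part II: A1 = -3900996; m = 25; cross terms: (-34*25 - 6*-37)=-628, (6*14 - 33*25)=-741, (33*37 - -14*14)=1417, (-14*-37 - -34*37)=1776; twice the area = |1824| = 1824; area = 912; boundary points = 2 + 1 + 1 + 2 = 6; strictly interior points = area - boundary/2 + 1 = 910; answer 910
Part III: A2 = 910; c = 12; a(3) = -1*(-14) - 3*(25) - 3*(12) = -97; iterating: a(3)=-97, a(4)=64, a(5)=269, a(6)=-170, a(7)=-829, a(8)=532, a(9)=2465, a(10)=-1574, a(11)=-7417, a(12)=4744, a(13)=22229, a(14)=-14210, a(15)=-66709; answer -66709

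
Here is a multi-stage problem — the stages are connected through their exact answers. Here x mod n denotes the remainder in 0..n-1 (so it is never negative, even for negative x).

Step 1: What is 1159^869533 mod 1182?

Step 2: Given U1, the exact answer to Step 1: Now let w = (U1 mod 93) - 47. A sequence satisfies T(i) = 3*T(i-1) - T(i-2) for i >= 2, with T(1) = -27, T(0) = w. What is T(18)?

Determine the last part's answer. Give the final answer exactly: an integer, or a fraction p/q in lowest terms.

-260547329

Step 1: squarings mod 1182: 1159^1=1159, 1159^2=529, 1159^4=889, 1159^8=745, 1159^16=667, 1159^32=457, 1159^64=817, 1159^128=841, 1159^256=445, 1159^512=631, 1159^1024=1009, 1159^2048=379, 1159^4096=619, 1159^8192=193, 1159^16384=607, 1159^32768=847, 1159^65536=1117, 1159^131072=679, 1159^262144=61, 1159^524288=175; 1159^869533 = 1159^1 * 1159^4 * 1159^8 * 1159^16 * 1159^128 * 1159^1024 * 1159^16384 * 1159^65536 * 1159^262144 * 1159^524288 = 487 (mod 1182); answer 487
Step 2: U1 = 487; w = -25; T(2) = 3*(-27) - 1*(-25) = -56; iterating: T(2)=-56, T(3)=-141, T(4)=-367, T(5)=-960, T(6)=-2513, T(7)=-6579, T(8)=-17224, T(9)=-45093, T(10)=-118055, T(11)=-309072, T(12)=-809161, T(13)=-2118411, T(14)=-5546072, T(15)=-14519805, T(16)=-38013343, T(17)=-99520224, T(18)=-260547329; answer -260547329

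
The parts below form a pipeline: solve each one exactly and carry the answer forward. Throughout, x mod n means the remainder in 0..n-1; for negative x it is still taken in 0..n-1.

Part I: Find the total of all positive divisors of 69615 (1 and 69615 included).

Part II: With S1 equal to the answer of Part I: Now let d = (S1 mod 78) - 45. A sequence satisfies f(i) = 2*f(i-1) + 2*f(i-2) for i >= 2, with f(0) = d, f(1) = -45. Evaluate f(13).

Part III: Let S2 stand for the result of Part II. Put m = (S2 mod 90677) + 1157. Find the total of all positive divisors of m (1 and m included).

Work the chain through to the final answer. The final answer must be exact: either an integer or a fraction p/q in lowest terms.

73440

Part I: 69615 = 3^2 * 5 * 7 * 13 * 17; sigma = (1 + 3 + 9) * (1 + 5) * (1 + 7) * (1 + 13) * (1 + 17) = 13 * 6 * 8 * 14 * 18 = 157248; answer 157248
Part II: S1 = 157248; d = -45; f(2) = 2*(-45) + 2*(-45) = -180; iterating: f(2)=-180, f(3)=-450, f(4)=-1260, f(5)=-3420, f(6)=-9360, f(7)=-25560, f(8)=-69840, f(9)=-190800, f(10)=-521280, f(11)=-1424160, f(12)=-3890880, f(13)=-10630080; answer -10630080
Part III: S2 = -10630080; m = 70963; 70963 = 29 * 2447; sigma = (1 + 29) * (1 + 2447) = 30 * 2448 = 73440; answer 73440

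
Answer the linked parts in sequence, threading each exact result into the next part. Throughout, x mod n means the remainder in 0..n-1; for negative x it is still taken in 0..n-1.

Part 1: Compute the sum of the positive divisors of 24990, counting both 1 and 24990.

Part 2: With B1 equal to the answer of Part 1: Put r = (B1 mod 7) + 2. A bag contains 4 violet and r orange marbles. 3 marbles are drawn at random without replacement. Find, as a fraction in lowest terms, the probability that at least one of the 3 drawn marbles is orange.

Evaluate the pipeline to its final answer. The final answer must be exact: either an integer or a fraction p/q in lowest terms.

31/35

Part 1: 24990 = 2 * 3 * 5 * 7^2 * 17; sigma = (1 + 2) * (1 + 3) * (1 + 5) * (1 + 7 + 49) * (1 + 17) = 3 * 4 * 6 * 57 * 18 = 73872; answer 73872
Part 2: B1 = 73872; r = 3; total draws C(7,3) = 35; complement C(4,3) = 4; favorable 35 - 4 = 31; P = 31/35; answer 31/35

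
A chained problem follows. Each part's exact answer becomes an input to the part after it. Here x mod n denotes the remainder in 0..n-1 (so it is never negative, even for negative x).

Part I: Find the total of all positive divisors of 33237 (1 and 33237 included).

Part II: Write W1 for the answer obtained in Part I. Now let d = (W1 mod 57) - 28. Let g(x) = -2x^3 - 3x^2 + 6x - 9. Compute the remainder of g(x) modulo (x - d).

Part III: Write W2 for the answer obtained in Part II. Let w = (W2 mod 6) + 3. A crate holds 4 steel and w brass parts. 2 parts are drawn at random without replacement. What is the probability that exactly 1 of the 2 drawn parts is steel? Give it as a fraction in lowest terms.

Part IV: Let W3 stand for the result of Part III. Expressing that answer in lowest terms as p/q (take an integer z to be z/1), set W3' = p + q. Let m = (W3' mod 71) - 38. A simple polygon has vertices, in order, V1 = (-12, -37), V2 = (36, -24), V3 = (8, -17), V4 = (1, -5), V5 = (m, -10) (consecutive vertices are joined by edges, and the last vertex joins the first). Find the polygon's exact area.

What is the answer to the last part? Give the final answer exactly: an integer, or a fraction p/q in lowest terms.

1911/2

Part I: 33237 = 3^3 * 1231; sigma = (1 + 3 + 9 + 27) * (1 + 1231) = 40 * 1232 = 49280; answer 49280
Part II: W1 = 49280; d = 4; remainder = value at the root: -2*(4)^3 - 3*(4)^2 + 6*(4)^1 - 9 = (-128) + (-48) + (24) + (-9) = -161; answer -161
Part III: W2 = -161; w = 4; total draws C(8,2) = 28; favorable C(4,1)*C(4,1) = 16; P = 4/7; answer 4/7
Part IV: W3 = 4/7; threaded value p + q = 11; m = -27; cross terms: (-12*-24 - 36*-37)=1620, (36*-17 - 8*-24)=-420, (8*-5 - 1*-17)=-23, (1*-10 - -27*-5)=-145, (-27*-37 - -12*-10)=879; twice the area = |1911| = 1911; area = 1911/2; answer 1911/2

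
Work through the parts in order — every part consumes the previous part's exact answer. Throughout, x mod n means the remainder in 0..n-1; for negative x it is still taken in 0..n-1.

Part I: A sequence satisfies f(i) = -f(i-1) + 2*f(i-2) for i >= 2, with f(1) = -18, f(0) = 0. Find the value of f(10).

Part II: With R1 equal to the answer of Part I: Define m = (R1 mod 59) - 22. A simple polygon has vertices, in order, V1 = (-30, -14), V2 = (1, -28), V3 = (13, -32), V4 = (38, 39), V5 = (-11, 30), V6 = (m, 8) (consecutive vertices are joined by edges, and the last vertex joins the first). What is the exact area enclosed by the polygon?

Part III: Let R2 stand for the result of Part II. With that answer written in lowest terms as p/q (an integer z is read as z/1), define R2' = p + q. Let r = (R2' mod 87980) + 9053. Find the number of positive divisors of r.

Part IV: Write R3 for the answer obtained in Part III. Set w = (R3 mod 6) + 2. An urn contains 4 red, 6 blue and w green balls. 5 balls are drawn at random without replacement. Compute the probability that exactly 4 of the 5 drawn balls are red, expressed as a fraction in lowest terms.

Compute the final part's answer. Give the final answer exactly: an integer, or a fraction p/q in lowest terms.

1/99

Part I: f(2) = -1*(-18) + 2*(0) = 18; iterating: f(2)=18, f(3)=-54, f(4)=90, f(5)=-198, f(6)=378, f(7)=-774, f(8)=1530, f(9)=-3078, f(10)=6138; answer 6138
Part II: R1 = 6138; m = -20; cross terms: (-30*-28 - 1*-14)=854, (1*-32 - 13*-28)=332, (13*39 - 38*-32)=1723, (38*30 - -11*39)=1569, (-11*8 - -20*30)=512, (-20*-14 - -30*8)=520; twice the area = |5510| = 5510; area = 2755; answer 2755
Part III: R2 = 2755; threaded value p + q = 2756; r = 11809; 11809 = 7^2 * 241; number of divisors = (2+1) * (1+1) = 6; answer 6
Part IV: R3 = 6; w = 2; total draws C(12,5) = 792; favorable C(4,4)*C(8,1) = 8; P = 1/99; answer 1/99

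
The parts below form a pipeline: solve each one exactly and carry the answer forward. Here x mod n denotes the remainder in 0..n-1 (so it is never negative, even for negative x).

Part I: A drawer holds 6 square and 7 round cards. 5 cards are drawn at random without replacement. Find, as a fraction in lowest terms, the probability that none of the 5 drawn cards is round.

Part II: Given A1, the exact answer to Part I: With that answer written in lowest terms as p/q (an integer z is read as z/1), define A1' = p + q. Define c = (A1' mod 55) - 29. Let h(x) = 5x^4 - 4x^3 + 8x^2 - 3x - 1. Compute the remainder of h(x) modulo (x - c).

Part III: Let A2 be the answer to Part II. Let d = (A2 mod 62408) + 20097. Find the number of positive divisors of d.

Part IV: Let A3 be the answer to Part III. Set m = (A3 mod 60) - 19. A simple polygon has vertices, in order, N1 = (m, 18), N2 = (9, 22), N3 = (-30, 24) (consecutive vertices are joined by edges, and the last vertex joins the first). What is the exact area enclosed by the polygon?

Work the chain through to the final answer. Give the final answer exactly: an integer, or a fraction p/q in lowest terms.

Part I: total draws C(13,5) = 1287; favorable C(6,5) = 6; P = 2/429; answer 2/429
Part II: A1 = 2/429; threaded value p + q = 431; c = 17; remainder = value at the root: 5*(17)^4 - 4*(17)^3 + 8*(17)^2 - 3*(17)^1 - 1 = (417605) + (-19652) + (2312) + (-51) + (-1) = 400213; answer 400213
Part III: A2 = 400213; d = 45862; 45862 = 2 * 23 * 997; number of divisors = (1+1) * (1+1) * (1+1) = 8; answer 8
Part IV: A3 = 8; m = -11; cross terms: (-11*22 - 9*18)=-404, (9*24 - -30*22)=876, (-30*18 - -11*24)=-276; twice the area = |196| = 196; area = 98; answer 98

98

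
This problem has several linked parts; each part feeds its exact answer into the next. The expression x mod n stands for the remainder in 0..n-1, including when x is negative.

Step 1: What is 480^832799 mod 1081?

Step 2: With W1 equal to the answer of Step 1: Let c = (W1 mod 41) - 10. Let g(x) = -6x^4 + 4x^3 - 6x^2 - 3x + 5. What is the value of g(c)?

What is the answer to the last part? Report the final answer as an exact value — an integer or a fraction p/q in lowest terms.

-756708

Step 1: squarings mod 1081: 480^1=480, 480^2=147, 480^4=1070, 480^8=121, 480^16=588, 480^32=905, 480^64=708, 480^128=761, 480^256=786, 480^512=545, 480^1024=831, 480^2048=883, 480^4096=288, 480^8192=788, 480^16384=450, 480^32768=353, 480^65536=294, 480^131072=1037, 480^262144=855, 480^524288=269; 480^832799 = 480^1 * 480^2 * 480^4 * 480^8 * 480^16 * 480^256 * 480^1024 * 480^4096 * 480^8192 * 480^32768 * 480^262144 * 480^524288 = 275 (mod 1081); answer 275
Step 2: W1 = 275; c = 19; -6*(19)^4 + 4*(19)^3 - 6*(19)^2 - 3*(19)^1 + 5 = (-781926) + (27436) + (-2166) + (-57) + (5) = -756708; answer -756708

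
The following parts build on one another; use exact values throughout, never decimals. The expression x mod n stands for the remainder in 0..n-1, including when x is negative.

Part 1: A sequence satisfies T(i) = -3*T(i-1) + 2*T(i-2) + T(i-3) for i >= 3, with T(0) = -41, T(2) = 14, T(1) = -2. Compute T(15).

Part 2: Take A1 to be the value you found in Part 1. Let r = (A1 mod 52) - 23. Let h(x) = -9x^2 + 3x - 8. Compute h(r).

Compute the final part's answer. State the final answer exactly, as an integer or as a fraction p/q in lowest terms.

-80

Part 1: T(3) = -3*(14) + 2*(-2) + 1*(-41) = -87; iterating: T(3)=-87, T(4)=287, T(5)=-1021, T(6)=3550, T(7)=-12405, T(8)=43294, T(9)=-151142, T(10)=527609, T(11)=-1841817, T(12)=6429527, T(13)=-22444606, T(14)=78351055, T(15)=-273512850; answer -273512850
Part 2: A1 = -273512850; r = 3; -9*(3)^2 + 3*(3)^1 - 8 = (-81) + (9) + (-8) = -80; answer -80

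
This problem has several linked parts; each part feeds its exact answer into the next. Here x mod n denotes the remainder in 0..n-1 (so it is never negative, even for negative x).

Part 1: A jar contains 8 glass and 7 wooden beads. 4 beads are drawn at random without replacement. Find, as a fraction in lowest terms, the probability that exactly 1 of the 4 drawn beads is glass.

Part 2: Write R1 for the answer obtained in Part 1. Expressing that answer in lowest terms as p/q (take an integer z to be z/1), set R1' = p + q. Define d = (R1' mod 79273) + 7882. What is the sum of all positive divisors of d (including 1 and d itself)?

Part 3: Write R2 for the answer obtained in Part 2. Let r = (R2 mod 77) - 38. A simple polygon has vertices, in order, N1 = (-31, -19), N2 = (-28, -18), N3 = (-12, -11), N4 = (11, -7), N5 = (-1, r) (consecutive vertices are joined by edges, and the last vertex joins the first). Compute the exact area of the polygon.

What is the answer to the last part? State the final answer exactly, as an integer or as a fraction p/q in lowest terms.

1679/2

Part 1: total draws C(15,4) = 1365; favorable C(8,1)*C(7,3) = 280; P = 8/39; answer 8/39
Part 2: R1 = 8/39; threaded value p + q = 47; d = 7929; 7929 = 3^2 * 881; sigma = (1 + 3 + 9) * (1 + 881) = 13 * 882 = 11466; answer 11466
Part 3: R2 = 11466; r = 32; cross terms: (-31*-18 - -28*-19)=26, (-28*-11 - -12*-18)=92, (-12*-7 - 11*-11)=205, (11*32 - -1*-7)=345, (-1*-19 - -31*32)=1011; twice the area = |1679| = 1679; area = 1679/2; answer 1679/2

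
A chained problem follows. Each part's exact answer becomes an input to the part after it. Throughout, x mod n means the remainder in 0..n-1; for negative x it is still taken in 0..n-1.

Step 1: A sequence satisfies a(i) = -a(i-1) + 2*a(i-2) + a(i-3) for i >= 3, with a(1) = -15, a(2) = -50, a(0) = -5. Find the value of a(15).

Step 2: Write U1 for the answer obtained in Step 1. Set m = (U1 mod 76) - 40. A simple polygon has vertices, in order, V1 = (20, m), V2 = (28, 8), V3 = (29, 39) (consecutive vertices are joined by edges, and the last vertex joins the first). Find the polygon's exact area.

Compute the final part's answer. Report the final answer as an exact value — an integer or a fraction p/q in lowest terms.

229/2

Step 1: a(3) = -1*(-50) + 2*(-15) + 1*(-5) = 15; iterating: a(3)=15, a(4)=-130, a(5)=110, a(6)=-355, a(7)=445, a(8)=-1045, a(9)=1580, a(10)=-3225, a(11)=5340, a(12)=-10210, a(13)=17665, a(14)=-32745, a(15)=57865; answer 57865
Step 2: U1 = 57865; m = -11; cross terms: (20*8 - 28*-11)=468, (28*39 - 29*8)=860, (29*-11 - 20*39)=-1099; twice the area = |229| = 229; area = 229/2; answer 229/2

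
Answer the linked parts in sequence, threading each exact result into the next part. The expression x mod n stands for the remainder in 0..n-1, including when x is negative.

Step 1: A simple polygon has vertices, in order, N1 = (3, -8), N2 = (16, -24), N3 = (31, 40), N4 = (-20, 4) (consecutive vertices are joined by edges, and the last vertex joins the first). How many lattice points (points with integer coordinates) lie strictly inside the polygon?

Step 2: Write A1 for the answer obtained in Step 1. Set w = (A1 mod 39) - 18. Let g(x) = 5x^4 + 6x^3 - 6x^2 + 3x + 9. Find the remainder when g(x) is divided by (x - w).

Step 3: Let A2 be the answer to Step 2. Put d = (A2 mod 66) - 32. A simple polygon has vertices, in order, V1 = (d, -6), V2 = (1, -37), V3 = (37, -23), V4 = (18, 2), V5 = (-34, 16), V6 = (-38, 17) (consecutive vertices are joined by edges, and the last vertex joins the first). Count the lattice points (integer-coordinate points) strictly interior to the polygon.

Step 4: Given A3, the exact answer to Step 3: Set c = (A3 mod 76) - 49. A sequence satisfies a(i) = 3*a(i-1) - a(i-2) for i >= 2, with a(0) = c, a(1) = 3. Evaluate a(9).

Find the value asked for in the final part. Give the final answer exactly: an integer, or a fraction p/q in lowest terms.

Step 1: cross terms: (3*-24 - 16*-8)=56, (16*40 - 31*-24)=1384, (31*4 - -20*40)=924, (-20*-8 - 3*4)=148; twice the area = |2512| = 2512; area = 1256; boundary points = 1 + 1 + 3 + 1 = 6; strictly interior points = area - boundary/2 + 1 = 1254; answer 1254
Step 2: A1 = 1254; w = -12; remainder = value at the root: 5*(-12)^4 + 6*(-12)^3 - 6*(-12)^2 + 3*(-12)^1 + 9 = (103680) + (-10368) + (-864) + (-36) + (9) = 92421; answer 92421
Step 3: A2 = 92421; d = -11; cross terms: (-11*-37 - 1*-6)=413, (1*-23 - 37*-37)=1346, (37*2 - 18*-23)=488, (18*16 - -34*2)=356, (-34*17 - -38*16)=30, (-38*-6 - -11*17)=415; twice the area = |3048| = 3048; area = 1524; boundary points = 1 + 2 + 1 + 2 + 1 + 1 = 8; strictly interior points = area - boundary/2 + 1 = 1521; answer 1521
Step 4: A3 = 1521; c = -48; a(2) = 3*(3) - 1*(-48) = 57; iterating: a(2)=57, a(3)=168, a(4)=447, a(5)=1173, a(6)=3072, a(7)=8043, a(8)=21057, a(9)=55128; answer 55128

55128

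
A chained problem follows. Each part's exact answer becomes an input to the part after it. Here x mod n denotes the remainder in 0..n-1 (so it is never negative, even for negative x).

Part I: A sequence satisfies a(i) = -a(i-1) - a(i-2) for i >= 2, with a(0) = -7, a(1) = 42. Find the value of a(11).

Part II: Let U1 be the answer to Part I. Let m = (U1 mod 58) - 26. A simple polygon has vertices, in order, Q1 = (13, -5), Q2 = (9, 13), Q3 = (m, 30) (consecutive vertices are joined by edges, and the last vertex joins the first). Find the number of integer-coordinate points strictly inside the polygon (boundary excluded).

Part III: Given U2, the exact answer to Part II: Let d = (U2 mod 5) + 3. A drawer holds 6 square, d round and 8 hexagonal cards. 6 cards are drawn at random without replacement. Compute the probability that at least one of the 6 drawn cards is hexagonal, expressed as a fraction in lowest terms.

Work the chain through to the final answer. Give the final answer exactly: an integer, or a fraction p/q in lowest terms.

3153/3230

Part I: a(2) = -1*(42) - 1*(-7) = -35; iterating: a(2)=-35, a(3)=-7, a(4)=42, a(5)=-35, a(6)=-7, a(7)=42, a(8)=-35, a(9)=-7, a(10)=42, a(11)=-35; answer -35
Part II: U1 = -35; m = -3; cross terms: (13*13 - 9*-5)=214, (9*30 - -3*13)=309, (-3*-5 - 13*30)=-375; twice the area = |148| = 148; area = 74; boundary points = 2 + 1 + 1 = 4; strictly interior points = area - boundary/2 + 1 = 73; answer 73
Part III: U2 = 73; d = 6; total draws C(20,6) = 38760; complement C(12,6) = 924; favorable 38760 - 924 = 37836; P = 3153/3230; answer 3153/3230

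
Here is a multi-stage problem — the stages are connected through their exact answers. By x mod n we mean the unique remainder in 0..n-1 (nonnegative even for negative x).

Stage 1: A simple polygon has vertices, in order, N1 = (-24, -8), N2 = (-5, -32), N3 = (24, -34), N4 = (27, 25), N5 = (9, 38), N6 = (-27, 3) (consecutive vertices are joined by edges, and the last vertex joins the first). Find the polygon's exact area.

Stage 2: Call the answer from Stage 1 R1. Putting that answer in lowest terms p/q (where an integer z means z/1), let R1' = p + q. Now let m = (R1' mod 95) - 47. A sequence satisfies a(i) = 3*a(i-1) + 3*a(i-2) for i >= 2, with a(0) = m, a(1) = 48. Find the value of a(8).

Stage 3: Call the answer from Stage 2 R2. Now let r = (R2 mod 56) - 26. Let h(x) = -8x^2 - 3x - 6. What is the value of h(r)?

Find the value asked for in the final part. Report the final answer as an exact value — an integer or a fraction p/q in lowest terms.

Stage 1: cross terms: (-24*-32 - -5*-8)=728, (-5*-34 - 24*-32)=938, (24*25 - 27*-34)=1518, (27*38 - 9*25)=801, (9*3 - -27*38)=1053, (-27*-8 - -24*3)=288; twice the area = |5326| = 5326; area = 2663; answer 2663
Stage 2: R1 = 2663; threaded value p + q = 2664; m = -43; a(2) = 3*(48) + 3*(-43) = 15; iterating: a(2)=15, a(3)=189, a(4)=612, a(5)=2403, a(6)=9045, a(7)=34344, a(8)=130167; answer 130167
Stage 3: R2 = 130167; r = -3; -8*(-3)^2 - 3*(-3)^1 - 6 = (-72) + (9) + (-6) = -69; answer -69

-69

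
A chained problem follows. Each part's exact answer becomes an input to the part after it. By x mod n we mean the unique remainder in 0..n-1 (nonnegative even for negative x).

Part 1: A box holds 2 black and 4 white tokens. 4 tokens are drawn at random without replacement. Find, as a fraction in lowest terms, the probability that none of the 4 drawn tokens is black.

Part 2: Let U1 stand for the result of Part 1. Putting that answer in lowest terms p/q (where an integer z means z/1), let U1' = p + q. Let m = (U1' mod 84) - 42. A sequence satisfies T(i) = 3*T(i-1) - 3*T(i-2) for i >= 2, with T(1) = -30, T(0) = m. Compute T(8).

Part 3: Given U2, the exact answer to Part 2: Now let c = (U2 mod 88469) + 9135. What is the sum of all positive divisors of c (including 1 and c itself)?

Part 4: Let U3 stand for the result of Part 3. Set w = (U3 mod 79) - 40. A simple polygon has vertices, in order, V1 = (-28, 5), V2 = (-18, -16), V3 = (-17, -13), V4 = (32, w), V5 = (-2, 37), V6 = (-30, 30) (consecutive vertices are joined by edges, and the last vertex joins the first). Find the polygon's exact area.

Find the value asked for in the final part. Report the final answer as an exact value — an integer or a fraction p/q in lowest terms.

4305/2

Part 1: total draws C(6,4) = 15; favorable C(4,4) = 1; P = 1/15; answer 1/15
Part 2: U1 = 1/15; threaded value p + q = 16; m = -26; T(2) = 3*(-30) - 3*(-26) = -12; iterating: T(2)=-12, T(3)=54, T(4)=198, T(5)=432, T(6)=702, T(7)=810, T(8)=324; answer 324
Part 3: U2 = 324; c = 9459; 9459 = 3^2 * 1051; sigma = (1 + 3 + 9) * (1 + 1051) = 13 * 1052 = 13676; answer 13676
Part 4: U3 = 13676; w = -31; cross terms: (-28*-16 - -18*5)=538, (-18*-13 - -17*-16)=-38, (-17*-31 - 32*-13)=943, (32*37 - -2*-31)=1122, (-2*30 - -30*37)=1050, (-30*5 - -28*30)=690; twice the area = |4305| = 4305; area = 4305/2; answer 4305/2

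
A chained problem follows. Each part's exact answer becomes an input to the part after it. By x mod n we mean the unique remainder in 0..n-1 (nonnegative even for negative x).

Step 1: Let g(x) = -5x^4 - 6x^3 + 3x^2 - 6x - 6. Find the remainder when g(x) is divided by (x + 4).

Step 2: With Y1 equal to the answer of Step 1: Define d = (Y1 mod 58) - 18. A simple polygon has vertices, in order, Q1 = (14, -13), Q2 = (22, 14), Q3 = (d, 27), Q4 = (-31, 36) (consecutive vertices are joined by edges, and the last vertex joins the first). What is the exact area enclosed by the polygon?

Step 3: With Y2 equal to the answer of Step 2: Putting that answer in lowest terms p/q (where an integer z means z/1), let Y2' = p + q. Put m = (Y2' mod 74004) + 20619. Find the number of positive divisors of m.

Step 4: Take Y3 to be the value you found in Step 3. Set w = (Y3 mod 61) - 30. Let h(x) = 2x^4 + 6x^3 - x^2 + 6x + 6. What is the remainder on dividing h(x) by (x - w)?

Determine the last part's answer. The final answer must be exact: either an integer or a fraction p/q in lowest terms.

Step 1: remainder = value at the root: -5*(-4)^4 - 6*(-4)^3 + 3*(-4)^2 - 6*(-4)^1 - 6 = (-1280) + (384) + (48) + (24) + (-6) = -830; answer -830
Step 2: Y1 = -830; d = 22; cross terms: (14*14 - 22*-13)=482, (22*27 - 22*14)=286, (22*36 - -31*27)=1629, (-31*-13 - 14*36)=-101; twice the area = |2296| = 2296; area = 1148; answer 1148
Step 3: Y2 = 1148; threaded value p + q = 1149; m = 21768; 21768 = 2^3 * 3 * 907; number of divisors = (3+1) * (1+1) * (1+1) = 16; answer 16
Step 4: Y3 = 16; w = -14; remainder = value at the root: 2*(-14)^4 + 6*(-14)^3 - 1*(-14)^2 + 6*(-14)^1 + 6 = (76832) + (-16464) + (-196) + (-84) + (6) = 60094; answer 60094

60094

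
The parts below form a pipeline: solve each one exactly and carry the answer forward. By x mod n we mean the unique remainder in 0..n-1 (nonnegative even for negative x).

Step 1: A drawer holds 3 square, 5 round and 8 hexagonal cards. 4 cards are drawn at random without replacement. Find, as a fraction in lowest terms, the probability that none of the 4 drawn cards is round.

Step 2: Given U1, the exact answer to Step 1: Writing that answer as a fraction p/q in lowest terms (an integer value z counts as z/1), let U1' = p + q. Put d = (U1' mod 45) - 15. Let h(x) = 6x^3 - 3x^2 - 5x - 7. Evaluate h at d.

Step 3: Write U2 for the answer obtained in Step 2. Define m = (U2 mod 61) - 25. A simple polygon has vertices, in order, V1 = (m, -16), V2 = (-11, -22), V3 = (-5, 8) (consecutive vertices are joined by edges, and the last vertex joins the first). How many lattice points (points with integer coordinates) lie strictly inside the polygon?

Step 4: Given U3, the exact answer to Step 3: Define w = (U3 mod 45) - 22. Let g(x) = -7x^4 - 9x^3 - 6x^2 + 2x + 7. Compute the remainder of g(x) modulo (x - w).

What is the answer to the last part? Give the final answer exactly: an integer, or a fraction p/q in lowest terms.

-542191

Step 1: total draws C(16,4) = 1820; favorable C(11,4) = 330; P = 33/182; answer 33/182
Step 2: U1 = 33/182; threaded value p + q = 215; d = 20; 6*(20)^3 - 3*(20)^2 - 5*(20)^1 - 7 = (48000) + (-1200) + (-100) + (-7) = 46693; answer 46693
Step 3: U2 = 46693; m = 3; cross terms: (3*-22 - -11*-16)=-242, (-11*8 - -5*-22)=-198, (-5*-16 - 3*8)=56; twice the area = |-384| = 384; area = 192; boundary points = 2 + 6 + 8 = 16; strictly interior points = area - boundary/2 + 1 = 185; answer 185
Step 4: U3 = 185; w = -17; remainder = value at the root: -7*(-17)^4 - 9*(-17)^3 - 6*(-17)^2 + 2*(-17)^1 + 7 = (-584647) + (44217) + (-1734) + (-34) + (7) = -542191; answer -542191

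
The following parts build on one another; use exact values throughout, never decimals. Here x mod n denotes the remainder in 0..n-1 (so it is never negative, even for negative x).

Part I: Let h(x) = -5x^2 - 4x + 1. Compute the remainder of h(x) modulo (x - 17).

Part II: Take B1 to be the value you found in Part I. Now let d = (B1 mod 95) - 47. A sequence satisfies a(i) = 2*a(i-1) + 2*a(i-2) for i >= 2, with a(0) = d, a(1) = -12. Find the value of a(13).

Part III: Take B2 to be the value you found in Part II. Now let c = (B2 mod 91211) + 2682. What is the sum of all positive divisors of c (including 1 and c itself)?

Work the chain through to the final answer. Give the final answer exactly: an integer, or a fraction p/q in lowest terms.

Part I: remainder = value at the root: -5*(17)^2 - 4*(17)^1 + 1 = (-1445) + (-68) + (1) = -1512; answer -1512
Part II: B1 = -1512; d = -39; a(2) = 2*(-12) + 2*(-39) = -102; iterating: a(2)=-102, a(3)=-228, a(4)=-660, a(5)=-1776, a(6)=-4872, a(7)=-13296, a(8)=-36336, a(9)=-99264, a(10)=-271200, a(11)=-740928, a(12)=-2024256, a(13)=-5530368; answer -5530368
Part III: B2 = -5530368; c = 36185; 36185 = 5 * 7237; sigma = (1 + 5) * (1 + 7237) = 6 * 7238 = 43428; answer 43428

43428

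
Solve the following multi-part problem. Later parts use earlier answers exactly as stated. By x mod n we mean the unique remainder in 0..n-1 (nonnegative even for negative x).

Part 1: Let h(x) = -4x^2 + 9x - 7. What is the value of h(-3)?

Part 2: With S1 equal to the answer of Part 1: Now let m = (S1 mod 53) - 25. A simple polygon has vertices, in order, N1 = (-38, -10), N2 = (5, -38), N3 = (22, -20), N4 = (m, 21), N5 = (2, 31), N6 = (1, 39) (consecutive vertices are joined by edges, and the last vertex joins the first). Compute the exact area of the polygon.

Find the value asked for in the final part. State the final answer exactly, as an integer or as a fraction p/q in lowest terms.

Part 1: -4*(-3)^2 + 9*(-3)^1 - 7 = (-36) + (-27) + (-7) = -70; answer -70
Part 2: S1 = -70; m = 11; cross terms: (-38*-38 - 5*-10)=1494, (5*-20 - 22*-38)=736, (22*21 - 11*-20)=682, (11*31 - 2*21)=299, (2*39 - 1*31)=47, (1*-10 - -38*39)=1472; twice the area = |4730| = 4730; area = 2365; answer 2365

2365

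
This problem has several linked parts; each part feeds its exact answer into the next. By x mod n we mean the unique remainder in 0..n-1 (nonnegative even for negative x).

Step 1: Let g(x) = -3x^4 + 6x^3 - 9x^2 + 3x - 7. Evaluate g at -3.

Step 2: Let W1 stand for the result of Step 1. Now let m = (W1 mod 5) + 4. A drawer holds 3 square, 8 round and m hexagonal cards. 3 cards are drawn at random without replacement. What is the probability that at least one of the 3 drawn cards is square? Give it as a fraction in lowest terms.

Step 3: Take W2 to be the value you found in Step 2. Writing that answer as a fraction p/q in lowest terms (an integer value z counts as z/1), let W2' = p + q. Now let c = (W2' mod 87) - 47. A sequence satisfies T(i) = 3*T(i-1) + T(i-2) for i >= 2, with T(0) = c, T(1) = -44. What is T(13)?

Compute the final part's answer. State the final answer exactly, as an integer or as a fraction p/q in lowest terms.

Step 1: -3*(-3)^4 + 6*(-3)^3 - 9*(-3)^2 + 3*(-3)^1 - 7 = (-243) + (-162) + (-81) + (-9) + (-7) = -502; answer -502
Step 2: W1 = -502; m = 7; total draws C(18,3) = 816; complement C(15,3) = 455; favorable 816 - 455 = 361; P = 361/816; answer 361/816
Step 3: W2 = 361/816; threaded value p + q = 1177; c = -1; T(2) = 3*(-44) + 1*(-1) = -133; iterating: T(2)=-133, T(3)=-443, T(4)=-1462, T(5)=-4829, T(6)=-15949, T(7)=-52676, T(8)=-173977, T(9)=-574607, T(10)=-1897798, T(11)=-6268001, T(12)=-20701801, T(13)=-68373404; answer -68373404

-68373404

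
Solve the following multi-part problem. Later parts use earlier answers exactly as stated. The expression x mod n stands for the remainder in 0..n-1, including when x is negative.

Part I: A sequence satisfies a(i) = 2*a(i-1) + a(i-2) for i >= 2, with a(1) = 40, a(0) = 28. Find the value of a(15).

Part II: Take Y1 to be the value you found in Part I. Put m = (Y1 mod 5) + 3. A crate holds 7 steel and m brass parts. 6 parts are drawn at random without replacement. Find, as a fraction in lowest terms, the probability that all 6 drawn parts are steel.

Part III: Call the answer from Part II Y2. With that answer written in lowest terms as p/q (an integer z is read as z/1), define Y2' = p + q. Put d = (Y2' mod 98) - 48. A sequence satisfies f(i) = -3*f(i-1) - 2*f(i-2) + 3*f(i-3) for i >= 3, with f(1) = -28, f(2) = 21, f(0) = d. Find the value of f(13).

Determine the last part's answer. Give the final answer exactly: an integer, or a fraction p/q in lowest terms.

Part I: a(2) = 2*(40) + 1*(28) = 108; iterating: a(2)=108, a(3)=256, a(4)=620, a(5)=1496, a(6)=3612, a(7)=8720, a(8)=21052, a(9)=50824, a(10)=122700, a(11)=296224, a(12)=715148, a(13)=1726520, a(14)=4168188, a(15)=10062896; answer 10062896
Part II: Y1 = 10062896; m = 4; total draws C(11,6) = 462; favorable C(7,6) = 7; P = 1/66; answer 1/66
Part III: Y2 = 1/66; threaded value p + q = 67; d = 19; f(3) = -3*(21) - 2*(-28) + 3*(19) = 50; iterating: f(3)=50, f(4)=-276, f(5)=791, f(6)=-1671, f(7)=2603, f(8)=-2094, f(9)=-3937, f(10)=23808, f(11)=-69832, f(12)=150069, f(13)=-239119; answer -239119

-239119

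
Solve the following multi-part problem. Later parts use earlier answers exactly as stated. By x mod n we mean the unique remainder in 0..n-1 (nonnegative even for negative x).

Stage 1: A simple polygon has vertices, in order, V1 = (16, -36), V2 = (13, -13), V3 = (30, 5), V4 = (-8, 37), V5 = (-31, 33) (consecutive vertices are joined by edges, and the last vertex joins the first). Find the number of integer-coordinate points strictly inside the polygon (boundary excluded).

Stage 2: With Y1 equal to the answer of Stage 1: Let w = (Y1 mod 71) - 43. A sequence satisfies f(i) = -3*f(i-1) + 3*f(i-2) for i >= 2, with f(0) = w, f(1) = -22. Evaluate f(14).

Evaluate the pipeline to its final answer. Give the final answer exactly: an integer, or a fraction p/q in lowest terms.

389697156

Stage 1: cross terms: (16*-13 - 13*-36)=260, (13*5 - 30*-13)=455, (30*37 - -8*5)=1150, (-8*33 - -31*37)=883, (-31*-36 - 16*33)=588; twice the area = |3336| = 3336; area = 1668; boundary points = 1 + 1 + 2 + 1 + 1 = 6; strictly interior points = area - boundary/2 + 1 = 1666; answer 1666
Stage 2: Y1 = 1666; w = -10; f(2) = -3*(-22) + 3*(-10) = 36; iterating: f(2)=36, f(3)=-174, f(4)=630, f(5)=-2412, f(6)=9126, f(7)=-34614, f(8)=131220, f(9)=-497502, f(10)=1886166, f(11)=-7151004, f(12)=27111510, f(13)=-102787542, f(14)=389697156; answer 389697156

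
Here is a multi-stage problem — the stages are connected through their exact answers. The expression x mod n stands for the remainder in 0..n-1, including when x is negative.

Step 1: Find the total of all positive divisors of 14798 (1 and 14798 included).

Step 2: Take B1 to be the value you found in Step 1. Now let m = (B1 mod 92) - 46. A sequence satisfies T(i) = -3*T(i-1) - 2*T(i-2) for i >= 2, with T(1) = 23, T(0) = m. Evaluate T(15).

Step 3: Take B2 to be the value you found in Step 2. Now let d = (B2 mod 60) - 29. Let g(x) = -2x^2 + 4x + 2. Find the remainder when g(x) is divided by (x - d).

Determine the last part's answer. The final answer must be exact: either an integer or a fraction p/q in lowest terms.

Step 1: 14798 = 2 * 7^2 * 151; sigma = (1 + 2) * (1 + 7 + 49) * (1 + 151) = 3 * 57 * 152 = 25992; answer 25992
Step 2: B1 = 25992; m = 2; T(2) = -3*(23) - 2*(2) = -73; iterating: T(2)=-73, T(3)=173, T(4)=-373, T(5)=773, T(6)=-1573, T(7)=3173, T(8)=-6373, T(9)=12773, T(10)=-25573, T(11)=51173, T(12)=-102373, T(13)=204773, T(14)=-409573, T(15)=819173; answer 819173
Step 3: B2 = 819173; d = 24; remainder = value at the root: -2*(24)^2 + 4*(24)^1 + 2 = (-1152) + (96) + (2) = -1054; answer -1054

-1054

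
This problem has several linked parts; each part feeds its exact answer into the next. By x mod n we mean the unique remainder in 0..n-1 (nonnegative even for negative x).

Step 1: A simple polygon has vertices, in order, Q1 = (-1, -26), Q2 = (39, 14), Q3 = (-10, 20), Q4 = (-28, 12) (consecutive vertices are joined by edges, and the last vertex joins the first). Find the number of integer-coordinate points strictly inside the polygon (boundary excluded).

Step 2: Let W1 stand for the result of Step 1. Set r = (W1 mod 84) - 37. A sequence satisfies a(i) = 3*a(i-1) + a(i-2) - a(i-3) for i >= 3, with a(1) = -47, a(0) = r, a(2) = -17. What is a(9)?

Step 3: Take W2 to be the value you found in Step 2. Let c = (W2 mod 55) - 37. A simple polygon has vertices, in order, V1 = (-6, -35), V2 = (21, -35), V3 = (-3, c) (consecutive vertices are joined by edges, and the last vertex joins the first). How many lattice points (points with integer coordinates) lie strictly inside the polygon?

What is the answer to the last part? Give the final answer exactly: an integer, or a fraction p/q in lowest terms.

Step 1: cross terms: (-1*14 - 39*-26)=1000, (39*20 - -10*14)=920, (-10*12 - -28*20)=440, (-28*-26 - -1*12)=740; twice the area = |3100| = 3100; area = 1550; boundary points = 40 + 1 + 2 + 1 = 44; strictly interior points = area - boundary/2 + 1 = 1529; answer 1529
Step 2: W1 = 1529; r = -20; a(3) = 3*(-17) + 1*(-47) - 1*(-20) = -78; iterating: a(3)=-78, a(4)=-204, a(5)=-673, a(6)=-2145, a(7)=-6904, a(8)=-22184, a(9)=-71311; answer -71311
Step 3: W2 = -71311; c = -13; cross terms: (-6*-35 - 21*-35)=945, (21*-13 - -3*-35)=-378, (-3*-35 - -6*-13)=27; twice the area = |594| = 594; area = 297; boundary points = 27 + 2 + 1 = 30; strictly interior points = area - boundary/2 + 1 = 283; answer 283

283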